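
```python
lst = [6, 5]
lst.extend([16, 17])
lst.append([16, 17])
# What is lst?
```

After line 1: lst = [6, 5]
After line 2 (extend unpacks [16, 17]): lst = [6, 5, 16, 17]
After line 3 (append adds [16, 17] as single element): lst = [6, 5, 16, 17, [16, 17]]

[6, 5, 16, 17, [16, 17]]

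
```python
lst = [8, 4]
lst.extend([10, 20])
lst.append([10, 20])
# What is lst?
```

After line 1: lst = [8, 4]
After line 2 (extend unpacks [10, 20]): lst = [8, 4, 10, 20]
After line 3 (append adds [10, 20] as single element): lst = [8, 4, 10, 20, [10, 20]]

[8, 4, 10, 20, [10, 20]]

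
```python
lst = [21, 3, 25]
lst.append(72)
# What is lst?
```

[21, 3, 25, 72]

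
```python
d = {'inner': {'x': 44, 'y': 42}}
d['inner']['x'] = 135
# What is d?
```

After line 1: d = {'inner': {'x': 44, 'y': 42}}
After line 2 (inner x overwritten): d = {'inner': {'x': 135, 'y': 42}}

{'inner': {'x': 135, 'y': 42}}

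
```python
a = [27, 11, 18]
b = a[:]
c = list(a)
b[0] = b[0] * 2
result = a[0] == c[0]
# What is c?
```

After line 1: a = [27, 11, 18]
After line 2 (b = a[:], copy): a = [27, 11, 18], b = [27, 11, 18]
After line 3 (c = list(a) is a copy, new object): c = [27, 11, 18]
After line 4 (b[0] = 27 * 2 = 54; only b mutates (copy)): a = [27, 11, 18], b = [54, 11, 18], c = [27, 11, 18]
After line 5 (a[0] = 27, c[0] = 27; result = True)

[27, 11, 18]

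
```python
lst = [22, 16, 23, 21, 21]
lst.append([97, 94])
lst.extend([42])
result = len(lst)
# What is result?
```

After line 1: lst = [22, 16, 23, 21, 21]
After line 2 (append adds [97, 94] as single element): lst = [22, 16, 23, 21, 21, [97, 94]]
After line 3 (extend unpacks [42], adds 42): lst = [22, 16, 23, 21, 21, [97, 94], 42]
After line 4: result = len(lst) = 7

7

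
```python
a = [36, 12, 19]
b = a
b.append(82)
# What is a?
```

After line 1: a = [36, 12, 19]
After line 2 (b = a is an alias, same object): a = [36, 12, 19], b = [36, 12, 19]
After line 3 (b.append mutates the shared list): a = [36, 12, 19, 82], b = [36, 12, 19, 82]

[36, 12, 19, 82]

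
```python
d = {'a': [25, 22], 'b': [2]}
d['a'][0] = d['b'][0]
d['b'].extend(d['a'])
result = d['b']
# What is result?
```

After line 1: d = {'a': [25, 22], 'b': [2]}
After line 2 (a[0] = b[0] = 2): d = {'a': [2, 22], 'b': [2]}
After line 3 (b.extend(a) appends [2, 22]): d = {'a': [2, 22], 'b': [2, 2, 22]}
After line 4: result = d['b'] = [2, 2, 22]

[2, 2, 22]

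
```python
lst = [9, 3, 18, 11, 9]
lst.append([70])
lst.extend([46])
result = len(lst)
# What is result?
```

After line 1: lst = [9, 3, 18, 11, 9]
After line 2 (append adds [70] as single element): lst = [9, 3, 18, 11, 9, [70]]
After line 3 (extend unpacks [46], adds 46): lst = [9, 3, 18, 11, 9, [70], 46]
After line 4: result = len(lst) = 7

7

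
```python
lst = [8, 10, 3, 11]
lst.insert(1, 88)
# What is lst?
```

[8, 88, 10, 3, 11]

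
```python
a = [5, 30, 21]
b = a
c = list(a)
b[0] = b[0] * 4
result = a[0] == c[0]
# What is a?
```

After line 1: a = [5, 30, 21]
After line 2 (b = a, alias): a = [5, 30, 21], b = [5, 30, 21]
After line 3 (c = list(a) is a copy, new object): c = [5, 30, 21]
After line 4 (b[0] = 5 * 4 = 20; mutates shared a/b): a = b = [20, 30, 21], c = [5, 30, 21]
After line 5 (a[0] = 20, c[0] = 5; result = False)

[20, 30, 21]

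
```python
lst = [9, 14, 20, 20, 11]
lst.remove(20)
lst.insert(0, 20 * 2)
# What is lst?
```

After line 1: lst = [9, 14, 20, 20, 11]
After line 2 (remove first 20): lst = [9, 14, 20, 11]
After line 3 (insert 40 at index 0): lst = [40, 9, 14, 20, 11]

[40, 9, 14, 20, 11]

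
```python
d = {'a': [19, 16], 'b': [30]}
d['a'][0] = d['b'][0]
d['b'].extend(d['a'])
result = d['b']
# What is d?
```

After line 1: d = {'a': [19, 16], 'b': [30]}
After line 2 (a[0] = b[0] = 30): d = {'a': [30, 16], 'b': [30]}
After line 3 (b.extend(a) appends [30, 16]): d = {'a': [30, 16], 'b': [30, 30, 16]}
After line 4: result = d['b'] = [30, 30, 16]

{'a': [30, 16], 'b': [30, 30, 16]}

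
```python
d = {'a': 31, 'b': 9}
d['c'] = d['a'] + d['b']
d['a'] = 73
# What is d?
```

After line 1: d = {'a': 31, 'b': 9}
After line 2 (d['c'] = 31 + 9): d = {'a': 31, 'b': 9, 'c': 40}
After line 3: d = {'a': 73, 'b': 9, 'c': 40}

{'a': 73, 'b': 9, 'c': 40}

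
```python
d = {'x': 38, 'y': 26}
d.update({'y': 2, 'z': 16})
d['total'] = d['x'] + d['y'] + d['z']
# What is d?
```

After line 1: d = {'x': 38, 'y': 26}
After line 2 (y overwritten, z added): d = {'x': 38, 'y': 2, 'z': 16}
After line 3 (total = 38 + 2 + 16 = 56): d = {'x': 38, 'y': 2, 'z': 16, 'total': 56}

{'x': 38, 'y': 2, 'z': 16, 'total': 56}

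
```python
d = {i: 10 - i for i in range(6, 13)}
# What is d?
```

{6: 4, 7: 3, 8: 2, 9: 1, 10: 0, 11: -1, 12: -2}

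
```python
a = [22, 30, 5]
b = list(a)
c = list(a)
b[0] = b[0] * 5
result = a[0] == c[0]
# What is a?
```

After line 1: a = [22, 30, 5]
After line 2 (b = list(a), copy): a = [22, 30, 5], b = [22, 30, 5]
After line 3 (c = list(a) is a copy, new object): c = [22, 30, 5]
After line 4 (b[0] = 22 * 5 = 110; only b mutates (copy)): a = [22, 30, 5], b = [110, 30, 5], c = [22, 30, 5]
After line 5 (a[0] = 22, c[0] = 22; result = True)

[22, 30, 5]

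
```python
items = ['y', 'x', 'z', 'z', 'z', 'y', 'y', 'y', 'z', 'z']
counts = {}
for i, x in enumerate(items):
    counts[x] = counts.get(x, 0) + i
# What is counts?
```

Initial: counts = {}, items = ['y', 'x', 'z', 'z', 'z', 'y', 'y', 'y', 'z', 'z']
i=0, x='y': counts = {'y': 0}
i=1, x='x': counts = {'y': 0, 'x': 1}
i=2, x='z': counts = {'y': 0, 'x': 1, 'z': 2}
i=3, x='z': counts = {'y': 0, 'x': 1, 'z': 5}
i=4, x='z': counts = {'y': 0, 'x': 1, 'z': 9}
i=5, x='y': counts = {'y': 5, 'x': 1, 'z': 9}
i=6, x='y': counts = {'y': 11, 'x': 1, 'z': 9}
i=7, x='y': counts = {'y': 18, 'x': 1, 'z': 9}
i=8, x='z': counts = {'y': 18, 'x': 1, 'z': 17}
i=9, x='z': counts = {'y': 18, 'x': 1, 'z': 26}

{'y': 18, 'x': 1, 'z': 26}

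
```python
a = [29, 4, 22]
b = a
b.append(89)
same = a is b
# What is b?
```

After line 1: a = [29, 4, 22]
After line 2 (b = a is an alias, same object): a = [29, 4, 22], b = [29, 4, 22]
After line 3 (b.append mutates the shared list): a = [29, 4, 22, 89], b = [29, 4, 22, 89]
After line 4 (same = a is b; same object -> True): same = True

[29, 4, 22, 89]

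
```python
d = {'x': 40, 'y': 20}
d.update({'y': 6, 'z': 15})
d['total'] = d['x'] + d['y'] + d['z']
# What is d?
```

After line 1: d = {'x': 40, 'y': 20}
After line 2 (y overwritten, z added): d = {'x': 40, 'y': 6, 'z': 15}
After line 3 (total = 40 + 6 + 15 = 61): d = {'x': 40, 'y': 6, 'z': 15, 'total': 61}

{'x': 40, 'y': 6, 'z': 15, 'total': 61}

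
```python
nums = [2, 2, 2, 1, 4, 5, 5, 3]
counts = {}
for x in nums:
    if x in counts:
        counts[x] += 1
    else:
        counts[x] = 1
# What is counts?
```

Initial: counts = {}, nums = [2, 2, 2, 1, 4, 5, 5, 3]
See 2: counts = {2: 1}
See 2: counts = {2: 2}
See 2: counts = {2: 3}
See 1: counts = {2: 3, 1: 1}
See 4: counts = {2: 3, 1: 1, 4: 1}
See 5: counts = {2: 3, 1: 1, 4: 1, 5: 1}
See 5: counts = {2: 3, 1: 1, 4: 1, 5: 2}
See 3: counts = {2: 3, 1: 1, 4: 1, 5: 2, 3: 1}

{2: 3, 1: 1, 4: 1, 5: 2, 3: 1}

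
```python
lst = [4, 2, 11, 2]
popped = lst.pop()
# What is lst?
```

[4, 2, 11]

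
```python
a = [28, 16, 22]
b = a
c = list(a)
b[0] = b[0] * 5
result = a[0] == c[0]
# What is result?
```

After line 1: a = [28, 16, 22]
After line 2 (b = a, alias): a = [28, 16, 22], b = [28, 16, 22]
After line 3 (c = list(a) is a copy, new object): c = [28, 16, 22]
After line 4 (b[0] = 28 * 5 = 140; mutates shared a/b): a = b = [140, 16, 22], c = [28, 16, 22]
After line 5 (a[0] = 140, c[0] = 28; result = False)

False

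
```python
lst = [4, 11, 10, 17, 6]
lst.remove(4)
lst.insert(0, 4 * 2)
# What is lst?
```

After line 1: lst = [4, 11, 10, 17, 6]
After line 2 (remove first 4): lst = [11, 10, 17, 6]
After line 3 (insert 8 at index 0): lst = [8, 11, 10, 17, 6]

[8, 11, 10, 17, 6]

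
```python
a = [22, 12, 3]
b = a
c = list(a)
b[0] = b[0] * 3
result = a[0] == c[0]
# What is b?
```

After line 1: a = [22, 12, 3]
After line 2 (b = a, alias): a = [22, 12, 3], b = [22, 12, 3]
After line 3 (c = list(a) is a copy, new object): c = [22, 12, 3]
After line 4 (b[0] = 22 * 3 = 66; mutates shared a/b): a = b = [66, 12, 3], c = [22, 12, 3]
After line 5 (a[0] = 66, c[0] = 22; result = False)

[66, 12, 3]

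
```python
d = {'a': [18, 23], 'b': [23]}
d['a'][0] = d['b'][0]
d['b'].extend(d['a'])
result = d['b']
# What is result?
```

After line 1: d = {'a': [18, 23], 'b': [23]}
After line 2 (a[0] = b[0] = 23): d = {'a': [23, 23], 'b': [23]}
After line 3 (b.extend(a) appends [23, 23]): d = {'a': [23, 23], 'b': [23, 23, 23]}
After line 4: result = d['b'] = [23, 23, 23]

[23, 23, 23]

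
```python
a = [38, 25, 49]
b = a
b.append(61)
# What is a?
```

After line 1: a = [38, 25, 49]
After line 2 (b = a is an alias, same object): a = [38, 25, 49], b = [38, 25, 49]
After line 3 (b.append mutates the shared list): a = [38, 25, 49, 61], b = [38, 25, 49, 61]

[38, 25, 49, 61]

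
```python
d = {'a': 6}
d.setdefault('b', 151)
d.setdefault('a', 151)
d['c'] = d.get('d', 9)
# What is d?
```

After line 1: d = {'a': 6}
After line 2 (setdefault adds 'b'=151): d = {'a': 6, 'b': 151}
After line 3 (setdefault 'a' no-op, already exists): d = {'a': 6, 'b': 151}
After line 4 (get('d', 9) returns default since 'd' not in d): d = {'a': 6, 'b': 151, 'c': 9}

{'a': 6, 'b': 151, 'c': 9}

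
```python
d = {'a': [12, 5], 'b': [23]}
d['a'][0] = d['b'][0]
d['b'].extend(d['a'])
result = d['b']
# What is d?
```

After line 1: d = {'a': [12, 5], 'b': [23]}
After line 2 (a[0] = b[0] = 23): d = {'a': [23, 5], 'b': [23]}
After line 3 (b.extend(a) appends [23, 5]): d = {'a': [23, 5], 'b': [23, 23, 5]}
After line 4: result = d['b'] = [23, 23, 5]

{'a': [23, 5], 'b': [23, 23, 5]}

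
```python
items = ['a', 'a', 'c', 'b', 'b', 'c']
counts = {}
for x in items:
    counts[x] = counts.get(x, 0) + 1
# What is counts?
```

Initial: counts = {}, items = ['a', 'a', 'c', 'b', 'b', 'c']
See 'a': counts = {'a': 1}
See 'a': counts = {'a': 2}
See 'c': counts = {'a': 2, 'c': 1}
See 'b': counts = {'a': 2, 'c': 1, 'b': 1}
See 'b': counts = {'a': 2, 'c': 1, 'b': 2}
See 'c': counts = {'a': 2, 'c': 2, 'b': 2}

{'a': 2, 'c': 2, 'b': 2}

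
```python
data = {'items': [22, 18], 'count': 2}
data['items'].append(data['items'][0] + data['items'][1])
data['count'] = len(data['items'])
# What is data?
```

After line 1: data = {'items': [22, 18], 'count': 2}
After line 2 (append 22 + 18 = 40): data = {'items': [22, 18, 40], 'count': 2}
After line 3 (count = len(items) = 3): data = {'items': [22, 18, 40], 'count': 3}

{'items': [22, 18, 40], 'count': 3}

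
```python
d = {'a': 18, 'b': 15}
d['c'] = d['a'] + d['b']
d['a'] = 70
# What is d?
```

After line 1: d = {'a': 18, 'b': 15}
After line 2 (d['c'] = 18 + 15): d = {'a': 18, 'b': 15, 'c': 33}
After line 3: d = {'a': 70, 'b': 15, 'c': 33}

{'a': 70, 'b': 15, 'c': 33}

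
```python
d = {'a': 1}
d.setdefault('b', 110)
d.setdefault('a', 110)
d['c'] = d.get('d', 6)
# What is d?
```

After line 1: d = {'a': 1}
After line 2 (setdefault adds 'b'=110): d = {'a': 1, 'b': 110}
After line 3 (setdefault 'a' no-op, already exists): d = {'a': 1, 'b': 110}
After line 4 (get('d', 6) returns default since 'd' not in d): d = {'a': 1, 'b': 110, 'c': 6}

{'a': 1, 'b': 110, 'c': 6}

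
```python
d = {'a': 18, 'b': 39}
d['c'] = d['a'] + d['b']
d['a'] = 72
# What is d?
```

After line 1: d = {'a': 18, 'b': 39}
After line 2 (d['c'] = 18 + 39): d = {'a': 18, 'b': 39, 'c': 57}
After line 3: d = {'a': 72, 'b': 39, 'c': 57}

{'a': 72, 'b': 39, 'c': 57}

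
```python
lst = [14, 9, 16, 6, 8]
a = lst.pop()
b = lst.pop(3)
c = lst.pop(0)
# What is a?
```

After line 1: lst = [14, 9, 16, 6, 8]
After line 2 (pop() -> a = 8): lst = [14, 9, 16, 6]
After line 3 (pop(3) -> b = 6): lst = [14, 9, 16]
After line 4 (pop(0) -> c = 14): lst = [9, 16]

8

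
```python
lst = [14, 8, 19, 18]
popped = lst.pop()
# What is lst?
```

[14, 8, 19]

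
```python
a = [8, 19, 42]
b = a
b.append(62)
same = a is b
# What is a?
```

After line 1: a = [8, 19, 42]
After line 2 (b = a is an alias, same object): a = [8, 19, 42], b = [8, 19, 42]
After line 3 (b.append mutates the shared list): a = [8, 19, 42, 62], b = [8, 19, 42, 62]
After line 4 (same = a is b; same object -> True): same = True

[8, 19, 42, 62]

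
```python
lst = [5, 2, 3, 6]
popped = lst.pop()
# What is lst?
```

[5, 2, 3]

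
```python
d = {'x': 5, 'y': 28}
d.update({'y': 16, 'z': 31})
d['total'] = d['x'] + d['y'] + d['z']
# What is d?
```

After line 1: d = {'x': 5, 'y': 28}
After line 2 (y overwritten, z added): d = {'x': 5, 'y': 16, 'z': 31}
After line 3 (total = 5 + 16 + 31 = 52): d = {'x': 5, 'y': 16, 'z': 31, 'total': 52}

{'x': 5, 'y': 16, 'z': 31, 'total': 52}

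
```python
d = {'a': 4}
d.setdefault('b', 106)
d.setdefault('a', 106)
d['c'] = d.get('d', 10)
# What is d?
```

After line 1: d = {'a': 4}
After line 2 (setdefault adds 'b'=106): d = {'a': 4, 'b': 106}
After line 3 (setdefault 'a' no-op, already exists): d = {'a': 4, 'b': 106}
After line 4 (get('d', 10) returns default since 'd' not in d): d = {'a': 4, 'b': 106, 'c': 10}

{'a': 4, 'b': 106, 'c': 10}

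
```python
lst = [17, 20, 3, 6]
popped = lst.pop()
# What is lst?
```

[17, 20, 3]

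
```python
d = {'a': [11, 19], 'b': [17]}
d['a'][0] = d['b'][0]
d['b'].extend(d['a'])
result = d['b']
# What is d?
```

After line 1: d = {'a': [11, 19], 'b': [17]}
After line 2 (a[0] = b[0] = 17): d = {'a': [17, 19], 'b': [17]}
After line 3 (b.extend(a) appends [17, 19]): d = {'a': [17, 19], 'b': [17, 17, 19]}
After line 4: result = d['b'] = [17, 17, 19]

{'a': [17, 19], 'b': [17, 17, 19]}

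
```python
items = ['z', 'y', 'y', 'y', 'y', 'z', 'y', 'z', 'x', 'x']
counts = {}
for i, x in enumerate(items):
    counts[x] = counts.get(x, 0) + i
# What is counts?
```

Initial: counts = {}, items = ['z', 'y', 'y', 'y', 'y', 'z', 'y', 'z', 'x', 'x']
i=0, x='z': counts = {'z': 0}
i=1, x='y': counts = {'z': 0, 'y': 1}
i=2, x='y': counts = {'z': 0, 'y': 3}
i=3, x='y': counts = {'z': 0, 'y': 6}
i=4, x='y': counts = {'z': 0, 'y': 10}
i=5, x='z': counts = {'z': 5, 'y': 10}
i=6, x='y': counts = {'z': 5, 'y': 16}
i=7, x='z': counts = {'z': 12, 'y': 16}
i=8, x='x': counts = {'z': 12, 'y': 16, 'x': 8}
i=9, x='x': counts = {'z': 12, 'y': 16, 'x': 17}

{'z': 12, 'y': 16, 'x': 17}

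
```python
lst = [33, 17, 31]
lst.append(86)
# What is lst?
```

[33, 17, 31, 86]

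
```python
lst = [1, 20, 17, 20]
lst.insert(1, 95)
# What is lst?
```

[1, 95, 20, 17, 20]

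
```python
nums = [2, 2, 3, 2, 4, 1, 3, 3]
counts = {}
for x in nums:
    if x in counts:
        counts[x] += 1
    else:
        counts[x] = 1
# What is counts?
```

Initial: counts = {}, nums = [2, 2, 3, 2, 4, 1, 3, 3]
See 2: counts = {2: 1}
See 2: counts = {2: 2}
See 3: counts = {2: 2, 3: 1}
See 2: counts = {2: 3, 3: 1}
See 4: counts = {2: 3, 3: 1, 4: 1}
See 1: counts = {2: 3, 3: 1, 4: 1, 1: 1}
See 3: counts = {2: 3, 3: 2, 4: 1, 1: 1}
See 3: counts = {2: 3, 3: 3, 4: 1, 1: 1}

{2: 3, 3: 3, 4: 1, 1: 1}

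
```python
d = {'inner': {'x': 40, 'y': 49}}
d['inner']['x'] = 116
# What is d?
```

After line 1: d = {'inner': {'x': 40, 'y': 49}}
After line 2 (inner x overwritten): d = {'inner': {'x': 116, 'y': 49}}

{'inner': {'x': 116, 'y': 49}}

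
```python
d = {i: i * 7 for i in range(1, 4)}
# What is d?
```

{1: 7, 2: 14, 3: 21}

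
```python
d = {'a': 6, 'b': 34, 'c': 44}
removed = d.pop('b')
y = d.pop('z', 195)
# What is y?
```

After line 1: d = {'a': 6, 'b': 34, 'c': 44}
After line 2 (pop 'b' returns 34): d = {'a': 6, 'c': 44}, removed = 34
After line 3 (pop 'z' missing, returns default 195): d = {'a': 6, 'c': 44}, y = 195

195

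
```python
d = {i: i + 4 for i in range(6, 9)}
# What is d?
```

{6: 10, 7: 11, 8: 12}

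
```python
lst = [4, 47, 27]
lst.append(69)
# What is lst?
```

[4, 47, 27, 69]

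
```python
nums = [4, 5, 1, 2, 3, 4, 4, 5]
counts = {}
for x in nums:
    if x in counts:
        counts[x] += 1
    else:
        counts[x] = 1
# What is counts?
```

Initial: counts = {}, nums = [4, 5, 1, 2, 3, 4, 4, 5]
See 4: counts = {4: 1}
See 5: counts = {4: 1, 5: 1}
See 1: counts = {4: 1, 5: 1, 1: 1}
See 2: counts = {4: 1, 5: 1, 1: 1, 2: 1}
See 3: counts = {4: 1, 5: 1, 1: 1, 2: 1, 3: 1}
See 4: counts = {4: 2, 5: 1, 1: 1, 2: 1, 3: 1}
See 4: counts = {4: 3, 5: 1, 1: 1, 2: 1, 3: 1}
See 5: counts = {4: 3, 5: 2, 1: 1, 2: 1, 3: 1}

{4: 3, 5: 2, 1: 1, 2: 1, 3: 1}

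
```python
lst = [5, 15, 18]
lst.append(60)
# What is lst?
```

[5, 15, 18, 60]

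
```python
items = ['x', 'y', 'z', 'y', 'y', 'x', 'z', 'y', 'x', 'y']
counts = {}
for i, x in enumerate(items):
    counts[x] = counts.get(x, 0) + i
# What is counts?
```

Initial: counts = {}, items = ['x', 'y', 'z', 'y', 'y', 'x', 'z', 'y', 'x', 'y']
i=0, x='x': counts = {'x': 0}
i=1, x='y': counts = {'x': 0, 'y': 1}
i=2, x='z': counts = {'x': 0, 'y': 1, 'z': 2}
i=3, x='y': counts = {'x': 0, 'y': 4, 'z': 2}
i=4, x='y': counts = {'x': 0, 'y': 8, 'z': 2}
i=5, x='x': counts = {'x': 5, 'y': 8, 'z': 2}
i=6, x='z': counts = {'x': 5, 'y': 8, 'z': 8}
i=7, x='y': counts = {'x': 5, 'y': 15, 'z': 8}
i=8, x='x': counts = {'x': 13, 'y': 15, 'z': 8}
i=9, x='y': counts = {'x': 13, 'y': 24, 'z': 8}

{'x': 13, 'y': 24, 'z': 8}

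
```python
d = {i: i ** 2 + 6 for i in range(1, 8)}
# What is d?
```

{1: 7, 2: 10, 3: 15, 4: 22, 5: 31, 6: 42, 7: 55}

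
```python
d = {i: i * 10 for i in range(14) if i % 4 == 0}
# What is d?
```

{0: 0, 4: 40, 8: 80, 12: 120}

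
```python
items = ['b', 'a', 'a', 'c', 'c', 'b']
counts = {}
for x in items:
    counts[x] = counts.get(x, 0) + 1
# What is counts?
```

Initial: counts = {}, items = ['b', 'a', 'a', 'c', 'c', 'b']
See 'b': counts = {'b': 1}
See 'a': counts = {'b': 1, 'a': 1}
See 'a': counts = {'b': 1, 'a': 2}
See 'c': counts = {'b': 1, 'a': 2, 'c': 1}
See 'c': counts = {'b': 1, 'a': 2, 'c': 2}
See 'b': counts = {'b': 2, 'a': 2, 'c': 2}

{'b': 2, 'a': 2, 'c': 2}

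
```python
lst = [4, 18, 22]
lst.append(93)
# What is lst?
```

[4, 18, 22, 93]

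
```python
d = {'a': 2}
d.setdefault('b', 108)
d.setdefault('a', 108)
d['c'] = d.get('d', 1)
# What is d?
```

After line 1: d = {'a': 2}
After line 2 (setdefault adds 'b'=108): d = {'a': 2, 'b': 108}
After line 3 (setdefault 'a' no-op, already exists): d = {'a': 2, 'b': 108}
After line 4 (get('d', 1) returns default since 'd' not in d): d = {'a': 2, 'b': 108, 'c': 1}

{'a': 2, 'b': 108, 'c': 1}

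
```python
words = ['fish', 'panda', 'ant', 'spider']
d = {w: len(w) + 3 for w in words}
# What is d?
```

{'fish': 7, 'panda': 8, 'ant': 6, 'spider': 9}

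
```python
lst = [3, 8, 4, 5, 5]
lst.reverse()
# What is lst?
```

[5, 5, 4, 8, 3]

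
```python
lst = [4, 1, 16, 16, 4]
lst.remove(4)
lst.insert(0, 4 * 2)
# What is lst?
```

After line 1: lst = [4, 1, 16, 16, 4]
After line 2 (remove first 4): lst = [1, 16, 16, 4]
After line 3 (insert 8 at index 0): lst = [8, 1, 16, 16, 4]

[8, 1, 16, 16, 4]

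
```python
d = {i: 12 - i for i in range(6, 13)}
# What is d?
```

{6: 6, 7: 5, 8: 4, 9: 3, 10: 2, 11: 1, 12: 0}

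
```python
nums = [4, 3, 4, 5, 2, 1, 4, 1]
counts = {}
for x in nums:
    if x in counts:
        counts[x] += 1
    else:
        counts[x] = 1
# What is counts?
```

Initial: counts = {}, nums = [4, 3, 4, 5, 2, 1, 4, 1]
See 4: counts = {4: 1}
See 3: counts = {4: 1, 3: 1}
See 4: counts = {4: 2, 3: 1}
See 5: counts = {4: 2, 3: 1, 5: 1}
See 2: counts = {4: 2, 3: 1, 5: 1, 2: 1}
See 1: counts = {4: 2, 3: 1, 5: 1, 2: 1, 1: 1}
See 4: counts = {4: 3, 3: 1, 5: 1, 2: 1, 1: 1}
See 1: counts = {4: 3, 3: 1, 5: 1, 2: 1, 1: 2}

{4: 3, 3: 1, 5: 1, 2: 1, 1: 2}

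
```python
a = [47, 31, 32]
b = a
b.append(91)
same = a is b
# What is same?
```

After line 1: a = [47, 31, 32]
After line 2 (b = a is an alias, same object): a = [47, 31, 32], b = [47, 31, 32]
After line 3 (b.append mutates the shared list): a = [47, 31, 32, 91], b = [47, 31, 32, 91]
After line 4 (same = a is b; same object -> True): same = True

True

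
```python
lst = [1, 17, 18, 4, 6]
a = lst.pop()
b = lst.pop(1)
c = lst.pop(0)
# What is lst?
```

After line 1: lst = [1, 17, 18, 4, 6]
After line 2 (pop() -> a = 6): lst = [1, 17, 18, 4]
After line 3 (pop(1) -> b = 17): lst = [1, 18, 4]
After line 4 (pop(0) -> c = 1): lst = [18, 4]

[18, 4]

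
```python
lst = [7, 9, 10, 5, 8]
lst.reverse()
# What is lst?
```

[8, 5, 10, 9, 7]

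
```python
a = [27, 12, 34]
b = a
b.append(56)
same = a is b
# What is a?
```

After line 1: a = [27, 12, 34]
After line 2 (b = a is an alias, same object): a = [27, 12, 34], b = [27, 12, 34]
After line 3 (b.append mutates the shared list): a = [27, 12, 34, 56], b = [27, 12, 34, 56]
After line 4 (same = a is b; same object -> True): same = True

[27, 12, 34, 56]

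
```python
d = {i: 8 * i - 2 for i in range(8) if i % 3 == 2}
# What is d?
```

{2: 14, 5: 38}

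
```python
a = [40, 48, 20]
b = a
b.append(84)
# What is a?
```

After line 1: a = [40, 48, 20]
After line 2 (b = a is an alias, same object): a = [40, 48, 20], b = [40, 48, 20]
After line 3 (b.append mutates the shared list): a = [40, 48, 20, 84], b = [40, 48, 20, 84]

[40, 48, 20, 84]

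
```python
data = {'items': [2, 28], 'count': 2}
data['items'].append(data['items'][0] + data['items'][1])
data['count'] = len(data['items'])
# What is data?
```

After line 1: data = {'items': [2, 28], 'count': 2}
After line 2 (append 2 + 28 = 30): data = {'items': [2, 28, 30], 'count': 2}
After line 3 (count = len(items) = 3): data = {'items': [2, 28, 30], 'count': 3}

{'items': [2, 28, 30], 'count': 3}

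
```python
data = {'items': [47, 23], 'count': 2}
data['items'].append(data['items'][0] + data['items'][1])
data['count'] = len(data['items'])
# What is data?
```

After line 1: data = {'items': [47, 23], 'count': 2}
After line 2 (append 47 + 23 = 70): data = {'items': [47, 23, 70], 'count': 2}
After line 3 (count = len(items) = 3): data = {'items': [47, 23, 70], 'count': 3}

{'items': [47, 23, 70], 'count': 3}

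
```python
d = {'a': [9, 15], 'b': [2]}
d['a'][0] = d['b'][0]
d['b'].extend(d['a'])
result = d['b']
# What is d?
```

After line 1: d = {'a': [9, 15], 'b': [2]}
After line 2 (a[0] = b[0] = 2): d = {'a': [2, 15], 'b': [2]}
After line 3 (b.extend(a) appends [2, 15]): d = {'a': [2, 15], 'b': [2, 2, 15]}
After line 4: result = d['b'] = [2, 2, 15]

{'a': [2, 15], 'b': [2, 2, 15]}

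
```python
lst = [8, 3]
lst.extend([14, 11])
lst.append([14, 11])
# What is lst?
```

After line 1: lst = [8, 3]
After line 2 (extend unpacks [14, 11]): lst = [8, 3, 14, 11]
After line 3 (append adds [14, 11] as single element): lst = [8, 3, 14, 11, [14, 11]]

[8, 3, 14, 11, [14, 11]]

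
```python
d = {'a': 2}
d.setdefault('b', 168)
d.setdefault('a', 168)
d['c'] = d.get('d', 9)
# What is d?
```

After line 1: d = {'a': 2}
After line 2 (setdefault adds 'b'=168): d = {'a': 2, 'b': 168}
After line 3 (setdefault 'a' no-op, already exists): d = {'a': 2, 'b': 168}
After line 4 (get('d', 9) returns default since 'd' not in d): d = {'a': 2, 'b': 168, 'c': 9}

{'a': 2, 'b': 168, 'c': 9}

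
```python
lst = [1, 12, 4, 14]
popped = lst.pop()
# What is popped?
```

14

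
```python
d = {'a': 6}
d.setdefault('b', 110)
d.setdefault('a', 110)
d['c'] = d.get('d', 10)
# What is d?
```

After line 1: d = {'a': 6}
After line 2 (setdefault adds 'b'=110): d = {'a': 6, 'b': 110}
After line 3 (setdefault 'a' no-op, already exists): d = {'a': 6, 'b': 110}
After line 4 (get('d', 10) returns default since 'd' not in d): d = {'a': 6, 'b': 110, 'c': 10}

{'a': 6, 'b': 110, 'c': 10}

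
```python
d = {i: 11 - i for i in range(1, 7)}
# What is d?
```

{1: 10, 2: 9, 3: 8, 4: 7, 5: 6, 6: 5}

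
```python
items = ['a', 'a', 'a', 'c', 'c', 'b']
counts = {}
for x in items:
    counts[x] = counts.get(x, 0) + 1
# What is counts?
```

Initial: counts = {}, items = ['a', 'a', 'a', 'c', 'c', 'b']
See 'a': counts = {'a': 1}
See 'a': counts = {'a': 2}
See 'a': counts = {'a': 3}
See 'c': counts = {'a': 3, 'c': 1}
See 'c': counts = {'a': 3, 'c': 2}
See 'b': counts = {'a': 3, 'c': 2, 'b': 1}

{'a': 3, 'c': 2, 'b': 1}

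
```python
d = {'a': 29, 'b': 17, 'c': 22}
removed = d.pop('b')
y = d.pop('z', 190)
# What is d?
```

After line 1: d = {'a': 29, 'b': 17, 'c': 22}
After line 2 (pop 'b' returns 17): d = {'a': 29, 'c': 22}, removed = 17
After line 3 (pop 'z' missing, returns default 190): d = {'a': 29, 'c': 22}, y = 190

{'a': 29, 'c': 22}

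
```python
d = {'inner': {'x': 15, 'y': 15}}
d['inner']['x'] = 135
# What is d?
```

After line 1: d = {'inner': {'x': 15, 'y': 15}}
After line 2 (inner x overwritten): d = {'inner': {'x': 135, 'y': 15}}

{'inner': {'x': 135, 'y': 15}}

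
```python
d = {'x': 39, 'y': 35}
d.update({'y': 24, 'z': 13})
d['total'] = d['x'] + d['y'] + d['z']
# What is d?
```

After line 1: d = {'x': 39, 'y': 35}
After line 2 (y overwritten, z added): d = {'x': 39, 'y': 24, 'z': 13}
After line 3 (total = 39 + 24 + 13 = 76): d = {'x': 39, 'y': 24, 'z': 13, 'total': 76}

{'x': 39, 'y': 24, 'z': 13, 'total': 76}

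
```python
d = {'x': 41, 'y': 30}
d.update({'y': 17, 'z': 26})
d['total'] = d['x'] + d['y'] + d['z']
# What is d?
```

After line 1: d = {'x': 41, 'y': 30}
After line 2 (y overwritten, z added): d = {'x': 41, 'y': 17, 'z': 26}
After line 3 (total = 41 + 17 + 26 = 84): d = {'x': 41, 'y': 17, 'z': 26, 'total': 84}

{'x': 41, 'y': 17, 'z': 26, 'total': 84}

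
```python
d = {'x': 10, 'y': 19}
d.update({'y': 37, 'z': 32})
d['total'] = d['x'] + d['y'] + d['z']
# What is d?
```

After line 1: d = {'x': 10, 'y': 19}
After line 2 (y overwritten, z added): d = {'x': 10, 'y': 37, 'z': 32}
After line 3 (total = 10 + 37 + 32 = 79): d = {'x': 10, 'y': 37, 'z': 32, 'total': 79}

{'x': 10, 'y': 37, 'z': 32, 'total': 79}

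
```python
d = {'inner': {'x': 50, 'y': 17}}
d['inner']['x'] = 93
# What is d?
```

After line 1: d = {'inner': {'x': 50, 'y': 17}}
After line 2 (inner x overwritten): d = {'inner': {'x': 93, 'y': 17}}

{'inner': {'x': 93, 'y': 17}}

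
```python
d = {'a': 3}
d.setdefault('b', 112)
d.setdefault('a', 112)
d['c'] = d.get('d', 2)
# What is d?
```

After line 1: d = {'a': 3}
After line 2 (setdefault adds 'b'=112): d = {'a': 3, 'b': 112}
After line 3 (setdefault 'a' no-op, already exists): d = {'a': 3, 'b': 112}
After line 4 (get('d', 2) returns default since 'd' not in d): d = {'a': 3, 'b': 112, 'c': 2}

{'a': 3, 'b': 112, 'c': 2}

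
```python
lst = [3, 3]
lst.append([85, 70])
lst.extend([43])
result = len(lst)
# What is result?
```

After line 1: lst = [3, 3]
After line 2 (append adds [85, 70] as single element): lst = [3, 3, [85, 70]]
After line 3 (extend unpacks [43], adds 43): lst = [3, 3, [85, 70], 43]
After line 4: result = len(lst) = 4

4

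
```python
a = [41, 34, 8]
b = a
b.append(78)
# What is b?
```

After line 1: a = [41, 34, 8]
After line 2 (b = a is an alias, same object): a = [41, 34, 8], b = [41, 34, 8]
After line 3 (b.append mutates the shared list): a = [41, 34, 8, 78], b = [41, 34, 8, 78]

[41, 34, 8, 78]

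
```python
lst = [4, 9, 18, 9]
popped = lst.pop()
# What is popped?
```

9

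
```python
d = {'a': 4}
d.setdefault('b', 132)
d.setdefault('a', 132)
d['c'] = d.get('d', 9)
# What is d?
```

After line 1: d = {'a': 4}
After line 2 (setdefault adds 'b'=132): d = {'a': 4, 'b': 132}
After line 3 (setdefault 'a' no-op, already exists): d = {'a': 4, 'b': 132}
After line 4 (get('d', 9) returns default since 'd' not in d): d = {'a': 4, 'b': 132, 'c': 9}

{'a': 4, 'b': 132, 'c': 9}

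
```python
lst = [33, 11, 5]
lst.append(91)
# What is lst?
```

[33, 11, 5, 91]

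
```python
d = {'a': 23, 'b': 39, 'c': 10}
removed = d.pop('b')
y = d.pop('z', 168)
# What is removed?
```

After line 1: d = {'a': 23, 'b': 39, 'c': 10}
After line 2 (pop 'b' returns 39): d = {'a': 23, 'c': 10}, removed = 39
After line 3 (pop 'z' missing, returns default 168): d = {'a': 23, 'c': 10}, y = 168

39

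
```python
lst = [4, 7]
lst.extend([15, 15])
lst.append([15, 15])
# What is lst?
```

After line 1: lst = [4, 7]
After line 2 (extend unpacks [15, 15]): lst = [4, 7, 15, 15]
After line 3 (append adds [15, 15] as single element): lst = [4, 7, 15, 15, [15, 15]]

[4, 7, 15, 15, [15, 15]]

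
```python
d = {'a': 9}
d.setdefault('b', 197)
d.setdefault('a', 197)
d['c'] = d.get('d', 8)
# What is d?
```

After line 1: d = {'a': 9}
After line 2 (setdefault adds 'b'=197): d = {'a': 9, 'b': 197}
After line 3 (setdefault 'a' no-op, already exists): d = {'a': 9, 'b': 197}
After line 4 (get('d', 8) returns default since 'd' not in d): d = {'a': 9, 'b': 197, 'c': 8}

{'a': 9, 'b': 197, 'c': 8}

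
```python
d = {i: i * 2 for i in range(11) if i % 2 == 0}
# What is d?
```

{0: 0, 2: 4, 4: 8, 6: 12, 8: 16, 10: 20}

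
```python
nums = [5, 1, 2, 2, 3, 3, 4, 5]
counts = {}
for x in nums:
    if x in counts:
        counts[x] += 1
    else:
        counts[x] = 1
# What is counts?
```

Initial: counts = {}, nums = [5, 1, 2, 2, 3, 3, 4, 5]
See 5: counts = {5: 1}
See 1: counts = {5: 1, 1: 1}
See 2: counts = {5: 1, 1: 1, 2: 1}
See 2: counts = {5: 1, 1: 1, 2: 2}
See 3: counts = {5: 1, 1: 1, 2: 2, 3: 1}
See 3: counts = {5: 1, 1: 1, 2: 2, 3: 2}
See 4: counts = {5: 1, 1: 1, 2: 2, 3: 2, 4: 1}
See 5: counts = {5: 2, 1: 1, 2: 2, 3: 2, 4: 1}

{5: 2, 1: 1, 2: 2, 3: 2, 4: 1}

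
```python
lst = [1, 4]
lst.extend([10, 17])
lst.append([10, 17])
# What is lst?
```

After line 1: lst = [1, 4]
After line 2 (extend unpacks [10, 17]): lst = [1, 4, 10, 17]
After line 3 (append adds [10, 17] as single element): lst = [1, 4, 10, 17, [10, 17]]

[1, 4, 10, 17, [10, 17]]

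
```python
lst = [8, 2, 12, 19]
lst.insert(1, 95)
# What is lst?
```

[8, 95, 2, 12, 19]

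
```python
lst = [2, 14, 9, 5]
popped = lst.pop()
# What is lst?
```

[2, 14, 9]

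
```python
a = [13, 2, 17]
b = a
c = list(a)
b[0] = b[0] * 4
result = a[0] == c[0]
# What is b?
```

After line 1: a = [13, 2, 17]
After line 2 (b = a, alias): a = [13, 2, 17], b = [13, 2, 17]
After line 3 (c = list(a) is a copy, new object): c = [13, 2, 17]
After line 4 (b[0] = 13 * 4 = 52; mutates shared a/b): a = b = [52, 2, 17], c = [13, 2, 17]
After line 5 (a[0] = 52, c[0] = 13; result = False)

[52, 2, 17]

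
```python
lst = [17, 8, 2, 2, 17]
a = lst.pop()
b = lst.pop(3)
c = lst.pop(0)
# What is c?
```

After line 1: lst = [17, 8, 2, 2, 17]
After line 2 (pop() -> a = 17): lst = [17, 8, 2, 2]
After line 3 (pop(3) -> b = 2): lst = [17, 8, 2]
After line 4 (pop(0) -> c = 17): lst = [8, 2]

17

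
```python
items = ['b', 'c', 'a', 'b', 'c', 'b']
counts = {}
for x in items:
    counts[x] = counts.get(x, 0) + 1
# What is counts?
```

Initial: counts = {}, items = ['b', 'c', 'a', 'b', 'c', 'b']
See 'b': counts = {'b': 1}
See 'c': counts = {'b': 1, 'c': 1}
See 'a': counts = {'b': 1, 'c': 1, 'a': 1}
See 'b': counts = {'b': 2, 'c': 1, 'a': 1}
See 'c': counts = {'b': 2, 'c': 2, 'a': 1}
See 'b': counts = {'b': 3, 'c': 2, 'a': 1}

{'b': 3, 'c': 2, 'a': 1}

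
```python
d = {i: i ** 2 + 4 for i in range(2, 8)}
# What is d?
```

{2: 8, 3: 13, 4: 20, 5: 29, 6: 40, 7: 53}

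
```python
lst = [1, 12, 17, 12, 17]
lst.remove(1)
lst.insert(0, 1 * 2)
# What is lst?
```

After line 1: lst = [1, 12, 17, 12, 17]
After line 2 (remove first 1): lst = [12, 17, 12, 17]
After line 3 (insert 2 at index 0): lst = [2, 12, 17, 12, 17]

[2, 12, 17, 12, 17]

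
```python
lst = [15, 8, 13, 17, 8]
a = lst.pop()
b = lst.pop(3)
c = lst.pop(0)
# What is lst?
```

After line 1: lst = [15, 8, 13, 17, 8]
After line 2 (pop() -> a = 8): lst = [15, 8, 13, 17]
After line 3 (pop(3) -> b = 17): lst = [15, 8, 13]
After line 4 (pop(0) -> c = 15): lst = [8, 13]

[8, 13]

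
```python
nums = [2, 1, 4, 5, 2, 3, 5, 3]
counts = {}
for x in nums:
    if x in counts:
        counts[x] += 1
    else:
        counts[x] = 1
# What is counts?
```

Initial: counts = {}, nums = [2, 1, 4, 5, 2, 3, 5, 3]
See 2: counts = {2: 1}
See 1: counts = {2: 1, 1: 1}
See 4: counts = {2: 1, 1: 1, 4: 1}
See 5: counts = {2: 1, 1: 1, 4: 1, 5: 1}
See 2: counts = {2: 2, 1: 1, 4: 1, 5: 1}
See 3: counts = {2: 2, 1: 1, 4: 1, 5: 1, 3: 1}
See 5: counts = {2: 2, 1: 1, 4: 1, 5: 2, 3: 1}
See 3: counts = {2: 2, 1: 1, 4: 1, 5: 2, 3: 2}

{2: 2, 1: 1, 4: 1, 5: 2, 3: 2}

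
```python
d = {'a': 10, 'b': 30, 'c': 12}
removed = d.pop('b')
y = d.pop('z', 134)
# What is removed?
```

After line 1: d = {'a': 10, 'b': 30, 'c': 12}
After line 2 (pop 'b' returns 30): d = {'a': 10, 'c': 12}, removed = 30
After line 3 (pop 'z' missing, returns default 134): d = {'a': 10, 'c': 12}, y = 134

30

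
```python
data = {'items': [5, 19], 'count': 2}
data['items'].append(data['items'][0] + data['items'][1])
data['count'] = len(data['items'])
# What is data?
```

After line 1: data = {'items': [5, 19], 'count': 2}
After line 2 (append 5 + 19 = 24): data = {'items': [5, 19, 24], 'count': 2}
After line 3 (count = len(items) = 3): data = {'items': [5, 19, 24], 'count': 3}

{'items': [5, 19, 24], 'count': 3}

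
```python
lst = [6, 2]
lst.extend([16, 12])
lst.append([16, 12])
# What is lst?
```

After line 1: lst = [6, 2]
After line 2 (extend unpacks [16, 12]): lst = [6, 2, 16, 12]
After line 3 (append adds [16, 12] as single element): lst = [6, 2, 16, 12, [16, 12]]

[6, 2, 16, 12, [16, 12]]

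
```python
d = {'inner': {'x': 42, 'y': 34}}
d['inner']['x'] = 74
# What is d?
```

After line 1: d = {'inner': {'x': 42, 'y': 34}}
After line 2 (inner x overwritten): d = {'inner': {'x': 74, 'y': 34}}

{'inner': {'x': 74, 'y': 34}}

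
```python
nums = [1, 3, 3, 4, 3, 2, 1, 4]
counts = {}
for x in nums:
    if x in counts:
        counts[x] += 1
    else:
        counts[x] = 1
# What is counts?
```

Initial: counts = {}, nums = [1, 3, 3, 4, 3, 2, 1, 4]
See 1: counts = {1: 1}
See 3: counts = {1: 1, 3: 1}
See 3: counts = {1: 1, 3: 2}
See 4: counts = {1: 1, 3: 2, 4: 1}
See 3: counts = {1: 1, 3: 3, 4: 1}
See 2: counts = {1: 1, 3: 3, 4: 1, 2: 1}
See 1: counts = {1: 2, 3: 3, 4: 1, 2: 1}
See 4: counts = {1: 2, 3: 3, 4: 2, 2: 1}

{1: 2, 3: 3, 4: 2, 2: 1}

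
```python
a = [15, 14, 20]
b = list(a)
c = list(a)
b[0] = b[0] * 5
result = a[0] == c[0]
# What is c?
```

After line 1: a = [15, 14, 20]
After line 2 (b = list(a), copy): a = [15, 14, 20], b = [15, 14, 20]
After line 3 (c = list(a) is a copy, new object): c = [15, 14, 20]
After line 4 (b[0] = 15 * 5 = 75; only b mutates (copy)): a = [15, 14, 20], b = [75, 14, 20], c = [15, 14, 20]
After line 5 (a[0] = 15, c[0] = 15; result = True)

[15, 14, 20]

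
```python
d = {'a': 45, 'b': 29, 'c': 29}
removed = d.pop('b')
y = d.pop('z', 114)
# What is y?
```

After line 1: d = {'a': 45, 'b': 29, 'c': 29}
After line 2 (pop 'b' returns 29): d = {'a': 45, 'c': 29}, removed = 29
After line 3 (pop 'z' missing, returns default 114): d = {'a': 45, 'c': 29}, y = 114

114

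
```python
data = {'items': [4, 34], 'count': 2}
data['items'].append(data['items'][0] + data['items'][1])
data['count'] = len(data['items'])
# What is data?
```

After line 1: data = {'items': [4, 34], 'count': 2}
After line 2 (append 4 + 34 = 38): data = {'items': [4, 34, 38], 'count': 2}
After line 3 (count = len(items) = 3): data = {'items': [4, 34, 38], 'count': 3}

{'items': [4, 34, 38], 'count': 3}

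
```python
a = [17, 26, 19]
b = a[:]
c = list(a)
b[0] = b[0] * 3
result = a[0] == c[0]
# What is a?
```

After line 1: a = [17, 26, 19]
After line 2 (b = a[:], copy): a = [17, 26, 19], b = [17, 26, 19]
After line 3 (c = list(a) is a copy, new object): c = [17, 26, 19]
After line 4 (b[0] = 17 * 3 = 51; only b mutates (copy)): a = [17, 26, 19], b = [51, 26, 19], c = [17, 26, 19]
After line 5 (a[0] = 17, c[0] = 17; result = True)

[17, 26, 19]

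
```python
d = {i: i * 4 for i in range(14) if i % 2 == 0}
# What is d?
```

{0: 0, 2: 8, 4: 16, 6: 24, 8: 32, 10: 40, 12: 48}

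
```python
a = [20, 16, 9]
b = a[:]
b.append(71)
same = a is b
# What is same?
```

After line 1: a = [20, 16, 9]
After line 2 (b = a[:] is a shallow copy, new object): a = [20, 16, 9], b = [20, 16, 9]
After line 3 (append only mutates b): a = [20, 16, 9], b = [20, 16, 9, 71]
After line 4 (same = a is b; different objects -> False): same = False

False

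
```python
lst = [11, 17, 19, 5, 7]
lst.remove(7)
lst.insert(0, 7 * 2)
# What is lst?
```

After line 1: lst = [11, 17, 19, 5, 7]
After line 2 (remove first 7): lst = [11, 17, 19, 5]
After line 3 (insert 14 at index 0): lst = [14, 11, 17, 19, 5]

[14, 11, 17, 19, 5]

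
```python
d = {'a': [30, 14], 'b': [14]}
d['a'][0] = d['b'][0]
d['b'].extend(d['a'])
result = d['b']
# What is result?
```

After line 1: d = {'a': [30, 14], 'b': [14]}
After line 2 (a[0] = b[0] = 14): d = {'a': [14, 14], 'b': [14]}
After line 3 (b.extend(a) appends [14, 14]): d = {'a': [14, 14], 'b': [14, 14, 14]}
After line 4: result = d['b'] = [14, 14, 14]

[14, 14, 14]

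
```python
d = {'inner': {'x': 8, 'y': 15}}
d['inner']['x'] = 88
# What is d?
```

After line 1: d = {'inner': {'x': 8, 'y': 15}}
After line 2 (inner x overwritten): d = {'inner': {'x': 88, 'y': 15}}

{'inner': {'x': 88, 'y': 15}}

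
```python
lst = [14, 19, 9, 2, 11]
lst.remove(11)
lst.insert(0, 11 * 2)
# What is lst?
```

After line 1: lst = [14, 19, 9, 2, 11]
After line 2 (remove first 11): lst = [14, 19, 9, 2]
After line 3 (insert 22 at index 0): lst = [22, 14, 19, 9, 2]

[22, 14, 19, 9, 2]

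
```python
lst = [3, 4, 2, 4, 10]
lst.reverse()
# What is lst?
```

[10, 4, 2, 4, 3]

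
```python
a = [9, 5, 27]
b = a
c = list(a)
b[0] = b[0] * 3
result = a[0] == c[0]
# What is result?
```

After line 1: a = [9, 5, 27]
After line 2 (b = a, alias): a = [9, 5, 27], b = [9, 5, 27]
After line 3 (c = list(a) is a copy, new object): c = [9, 5, 27]
After line 4 (b[0] = 9 * 3 = 27; mutates shared a/b): a = b = [27, 5, 27], c = [9, 5, 27]
After line 5 (a[0] = 27, c[0] = 9; result = False)

False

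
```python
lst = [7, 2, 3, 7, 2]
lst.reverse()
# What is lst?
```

[2, 7, 3, 2, 7]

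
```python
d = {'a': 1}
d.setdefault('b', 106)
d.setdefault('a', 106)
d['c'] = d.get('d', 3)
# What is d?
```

After line 1: d = {'a': 1}
After line 2 (setdefault adds 'b'=106): d = {'a': 1, 'b': 106}
After line 3 (setdefault 'a' no-op, already exists): d = {'a': 1, 'b': 106}
After line 4 (get('d', 3) returns default since 'd' not in d): d = {'a': 1, 'b': 106, 'c': 3}

{'a': 1, 'b': 106, 'c': 3}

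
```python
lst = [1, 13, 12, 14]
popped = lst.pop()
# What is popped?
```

14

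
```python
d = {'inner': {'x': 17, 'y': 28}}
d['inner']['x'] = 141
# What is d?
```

After line 1: d = {'inner': {'x': 17, 'y': 28}}
After line 2 (inner x overwritten): d = {'inner': {'x': 141, 'y': 28}}

{'inner': {'x': 141, 'y': 28}}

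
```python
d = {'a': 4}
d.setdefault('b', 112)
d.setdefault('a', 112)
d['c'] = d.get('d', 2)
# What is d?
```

After line 1: d = {'a': 4}
After line 2 (setdefault adds 'b'=112): d = {'a': 4, 'b': 112}
After line 3 (setdefault 'a' no-op, already exists): d = {'a': 4, 'b': 112}
After line 4 (get('d', 2) returns default since 'd' not in d): d = {'a': 4, 'b': 112, 'c': 2}

{'a': 4, 'b': 112, 'c': 2}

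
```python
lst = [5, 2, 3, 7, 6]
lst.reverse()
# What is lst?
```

[6, 7, 3, 2, 5]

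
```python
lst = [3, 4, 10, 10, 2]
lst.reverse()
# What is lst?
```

[2, 10, 10, 4, 3]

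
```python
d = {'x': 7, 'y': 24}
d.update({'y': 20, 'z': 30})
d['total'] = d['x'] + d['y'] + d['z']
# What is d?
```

After line 1: d = {'x': 7, 'y': 24}
After line 2 (y overwritten, z added): d = {'x': 7, 'y': 20, 'z': 30}
After line 3 (total = 7 + 20 + 30 = 57): d = {'x': 7, 'y': 20, 'z': 30, 'total': 57}

{'x': 7, 'y': 20, 'z': 30, 'total': 57}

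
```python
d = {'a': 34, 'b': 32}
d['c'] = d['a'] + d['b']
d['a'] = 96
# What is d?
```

After line 1: d = {'a': 34, 'b': 32}
After line 2 (d['c'] = 34 + 32): d = {'a': 34, 'b': 32, 'c': 66}
After line 3: d = {'a': 96, 'b': 32, 'c': 66}

{'a': 96, 'b': 32, 'c': 66}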